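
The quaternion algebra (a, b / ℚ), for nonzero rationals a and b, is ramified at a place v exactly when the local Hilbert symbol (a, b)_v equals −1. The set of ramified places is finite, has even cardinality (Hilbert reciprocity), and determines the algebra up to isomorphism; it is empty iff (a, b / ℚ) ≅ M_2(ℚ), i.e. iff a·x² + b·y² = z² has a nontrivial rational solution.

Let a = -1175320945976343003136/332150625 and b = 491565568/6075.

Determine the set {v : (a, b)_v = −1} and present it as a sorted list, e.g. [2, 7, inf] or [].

[2, 3, 13, 19]

(a, b) ≡ (-19, 34086) mod (ℚ^×)²; places V = {2, 3, 5, 13, 19, 23, ∞}.
(a,b)_∞: sgn(-19)=−, sgn(34086)=+, so +1.
(a,b)_3: α=-12, u≡2; β=-5, v≡1 (mod 3); (2|3)=-1, (1|3)=+1; sign (−1)^0·-1^-5·+1^-12 = -1.
(a,b)_2: α=26, β=9; u≡5, v≡3 (mod 8); ε(u)ε(v)=0·1, αω(v)=26·1, βω(u)=9·1; sum ≡ 1  ⇒  -1.
(a,b)_19: α=3, u≡15; β=1, v≡2 (mod 19); (15|19)=-1, (2|19)=-1; sign (−1)^1·-1^1·-1^3 = -1.
(a,b)_23: α=2, u≡6; β=1, v≡19 (mod 23); (6|23)=+1, (19|23)=-1; sign (−1)^0·+1^1·-1^2 = +1.
(a,b)_5: α=-4, u≡4; β=-2, v≡1 (mod 5); (4|5)=+1, (1|5)=+1; sign (−1)^0·+1^-2·+1^-4 = +1.
(a,b)_13: α=6, u≡11; β=3, v≡10 (mod 13); (11|13)=-1, (10|13)=+1; sign (−1)^0·-1^3·+1^6 = -1.
|Ram(-19, 34086)| = 4, even; anisotropic at {2, 3, 13, 19}.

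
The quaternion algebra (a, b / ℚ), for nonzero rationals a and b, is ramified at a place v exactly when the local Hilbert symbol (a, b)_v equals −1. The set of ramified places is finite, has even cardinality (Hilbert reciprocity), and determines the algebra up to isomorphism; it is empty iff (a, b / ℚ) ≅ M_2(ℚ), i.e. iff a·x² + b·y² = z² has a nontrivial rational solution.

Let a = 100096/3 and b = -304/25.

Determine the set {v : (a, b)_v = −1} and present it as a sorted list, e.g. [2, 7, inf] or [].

[3, 19]

(a, b) ≡ (1173, -19) mod (ℚ^×)²; places V = {2, 3, 5, 17, 19, 23, ∞}.
(a,b)_5: α=0, u≡2; β=-2, v≡1 (mod 5); (2|5)=-1, (1|5)=+1; sign (−1)^0·-1^-2·+1^0 = +1.
(a,b)_19: α=0, u≡14; β=1, v≡10 (mod 19); (14|19)=-1, (10|19)=-1; sign (−1)^0·-1^1·-1^0 = -1.
(a,b)_2: α=8, β=4; u≡5, v≡5 (mod 8); ε(u)ε(v)=0·0, αω(v)=8·1, βω(u)=4·1; sum ≡ 0  ⇒  +1.
(a,b)_3: α=-1, u≡1; β=0, v≡2 (mod 3); (1|3)=+1, (2|3)=-1; sign (−1)^0·+1^0·-1^-1 = -1.
(a,b)_17: α=1, u≡2; β=0, v≡13 (mod 17); (2|17)=+1, (13|17)=+1; sign (−1)^0·+1^0·+1^1 = +1.
(a,b)_∞: sgn(1173)=+, sgn(-19)=−, so +1.
(a,b)_23: α=1, u≡17; β=0, v≡9 (mod 23); (17|23)=-1, (9|23)=+1; sign (−1)^0·-1^0·+1^1 = +1.
(1173, -19 / ℚ) ramifies at {3, 19}: a division algebra.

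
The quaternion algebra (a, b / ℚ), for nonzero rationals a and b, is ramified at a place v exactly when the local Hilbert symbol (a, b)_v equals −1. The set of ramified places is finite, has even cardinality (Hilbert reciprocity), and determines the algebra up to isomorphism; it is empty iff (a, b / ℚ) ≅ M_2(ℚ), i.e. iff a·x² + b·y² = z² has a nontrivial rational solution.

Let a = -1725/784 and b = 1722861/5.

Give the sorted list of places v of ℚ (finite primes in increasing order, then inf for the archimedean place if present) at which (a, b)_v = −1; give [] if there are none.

[29, 41]

Mod squares: a ≡ -69, b ≡ 957145. Check v ∈ {∞, 2, 3, 5, 7, 23, 29, 41}.
v=29: a=29^0·(≡15), b=29^1·(≡15) mod 29; (15|29)=-1, (15|29)=-1; (−1)^{0·1·14}·(-1)^1·(-1)^0 = -1.
v=41: a=41^0·(≡24), b=41^1·(≡32) mod 41; (24|41)=-1, (32|41)=+1; (−1)^{0·1·20}·(-1)^1·(+1)^0 = -1.
v=23: a=23^1·(≡20), b=23^1·(≡13) mod 23; (20|23)=-1, (13|23)=+1; (−1)^{1·1·11}·(-1)^1·(+1)^1 = +1.
v=∞: -69 < 0 and 957145 > 0  ⇒  (a,b)_∞ = +1.
v=3: a=3^1·(≡1), b=3^2·(≡1) mod 3; (1|3)=+1, (1|3)=+1; (−1)^{1·2·1}·(+1)^2·(+1)^1 = +1.
v=5: a=5^2·(≡4), b=5^-1·(≡1) mod 5; (4|5)=+1, (1|5)=+1; (−1)^{2·-1·2}·(+1)^-1·(+1)^2 = +1.
v=2: v_2(a)=-4, v_2(b)=0; units ≡ 3, 1 (mod 8); ε·ε+αω+βω = 1·0+-4·0+0·1 ≡ 0  ⇒  (a,b)_2 = +1.
v=7: a=7^-2·(≡2), b=7^1·(≡2) mod 7; (2|7)=+1, (2|7)=+1; (−1)^{-2·1·3}·(+1)^1·(+1)^-2 = +1.
|Ram(-69, 957145)| = 2, even; anisotropic at {29, 41}.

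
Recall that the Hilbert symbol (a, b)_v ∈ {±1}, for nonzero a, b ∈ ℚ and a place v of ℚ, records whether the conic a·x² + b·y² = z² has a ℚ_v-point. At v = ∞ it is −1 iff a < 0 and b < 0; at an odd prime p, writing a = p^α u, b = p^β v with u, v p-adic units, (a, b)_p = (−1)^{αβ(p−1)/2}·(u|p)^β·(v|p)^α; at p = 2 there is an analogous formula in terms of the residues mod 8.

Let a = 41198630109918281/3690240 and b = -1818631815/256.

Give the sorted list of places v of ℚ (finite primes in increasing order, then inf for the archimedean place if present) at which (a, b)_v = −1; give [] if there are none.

Mod squares: a ≡ 15015, b ≡ -15. Check v ∈ {∞, 2, 3, 5, 7, 11, 13, 17, 29, 31}.
v=17: a=17^2·(≡4), b=17^0·(≡16) mod 17; (4|17)=+1, (16|17)=+1; (−1)^{2·0·8}·(+1)^0·(+1)^2 = +1.
v=29: a=29^2·(≡9), b=29^0·(≡11) mod 29; (9|29)=+1, (11|29)=-1; (−1)^{2·0·14}·(+1)^0·(-1)^2 = +1.
v=7: a=7^3·(≡5), b=7^2·(≡6) mod 7; (5|7)=-1, (6|7)=-1; (−1)^{3·2·3}·(-1)^2·(-1)^3 = -1.
v=13: a=13^5·(≡8), b=13^2·(≡2) mod 13; (8|13)=-1, (2|13)=-1; (−1)^{5·2·6}·(-1)^2·(-1)^5 = -1.
v=2: v_2(a)=-8, v_2(b)=-8; units ≡ 7, 1 (mod 8); ε·ε+αω+βω = 1·0+-8·0+-8·0 ≡ 0  ⇒  (a,b)_2 = +1.
v=5: a=5^-1·(≡2), b=5^1·(≡2) mod 5; (2|5)=-1, (2|5)=-1; (−1)^{-1·1·2}·(-1)^1·(-1)^-1 = +1.
v=3: a=3^-1·(≡1), b=3^1·(≡1) mod 3; (1|3)=+1, (1|3)=+1; (−1)^{-1·1·1}·(+1)^1·(+1)^-1 = -1.
v=∞: 15015 > 0 and -15 < 0  ⇒  (a,b)_∞ = +1.
v=11: a=11^3·(≡9), b=11^4·(≡10) mod 11; (9|11)=+1, (10|11)=-1; (−1)^{3·4·5}·(+1)^4·(-1)^3 = -1.
v=31: a=31^-2·(≡23), b=31^0·(≡10) mod 31; (23|31)=-1, (10|31)=+1; (−1)^{-2·0·15}·(-1)^0·(+1)^-2 = +1.
|Ram(15015, -15)| = 4, even; anisotropic at {3, 7, 11, 13}.

[3, 7, 11, 13]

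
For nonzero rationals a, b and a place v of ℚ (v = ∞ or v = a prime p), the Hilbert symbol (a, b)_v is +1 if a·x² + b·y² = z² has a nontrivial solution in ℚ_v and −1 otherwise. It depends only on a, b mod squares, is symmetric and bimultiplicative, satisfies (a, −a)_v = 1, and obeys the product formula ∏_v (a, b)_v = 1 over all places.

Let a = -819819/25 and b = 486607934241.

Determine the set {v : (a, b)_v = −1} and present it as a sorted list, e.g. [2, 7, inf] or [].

(a, b) ≡ (-11, 35547369) mod (ℚ^×)²; places V = {2, 3, 5, 7, 11, 13, 41, 43, 47, ∞}.
(a,b)_43: α=0, u≡30; β=1, v≡34 (mod 43); (30|43)=-1, (34|43)=-1; sign (−1)^0·-1^1·-1^0 = -1.
(a,b)_2: α=0, β=0; u≡5, v≡1 (mod 8); ε(u)ε(v)=0·0, αω(v)=0·0, βω(u)=0·1; sum ≡ 0  ⇒  +1.
(a,b)_41: α=0, u≡22; β=1, v≡8 (mod 41); (22|41)=-1, (8|41)=+1; sign (−1)^0·-1^1·+1^0 = -1.
(a,b)_3: α=2, u≡1; β=5, v≡2 (mod 3); (1|3)=+1, (2|3)=-1; sign (−1)^0·+1^5·-1^2 = +1.
(a,b)_5: α=-2, u≡1; β=0, v≡1 (mod 5); (1|5)=+1, (1|5)=+1; sign (−1)^0·+1^0·+1^-2 = +1.
(a,b)_∞: sgn(-11)=−, sgn(35547369)=+, so +1.
(a,b)_47: α=0, u≡17; β=1, v≡36 (mod 47); (17|47)=+1, (36|47)=+1; sign (−1)^0·+1^1·+1^0 = +1.
(a,b)_13: α=2, u≡2; β=3, v≡5 (mod 13); (2|13)=-1, (5|13)=-1; sign (−1)^0·-1^3·-1^2 = -1.
(a,b)_7: α=2, u≡5; β=0, v≡2 (mod 7); (5|7)=-1, (2|7)=+1; sign (−1)^0·-1^0·+1^2 = +1.
(a,b)_11: α=1, u≡6; β=1, v≡6 (mod 11); (6|11)=-1, (6|11)=-1; sign (−1)^1·-1^1·-1^1 = -1.
|Ram(-11, 35547369)| = 4, even; anisotropic at {11, 13, 41, 43}.

[11, 13, 41, 43]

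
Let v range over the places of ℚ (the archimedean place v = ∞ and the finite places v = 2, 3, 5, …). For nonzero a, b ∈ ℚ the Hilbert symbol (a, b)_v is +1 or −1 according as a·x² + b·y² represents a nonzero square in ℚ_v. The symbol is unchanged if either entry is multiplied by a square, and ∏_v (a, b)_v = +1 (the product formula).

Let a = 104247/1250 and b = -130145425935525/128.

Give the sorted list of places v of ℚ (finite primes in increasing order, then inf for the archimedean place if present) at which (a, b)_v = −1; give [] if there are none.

Mod squares: a ≡ 286, b ≡ -2618. Check v ∈ {∞, 2, 3, 5, 7, 11, 13, 17}.
v=17: a=17^0·(≡6), b=17^1·(≡16) mod 17; (6|17)=-1, (16|17)=+1; (−1)^{0·1·8}·(-1)^1·(+1)^0 = -1.
v=∞: 286 > 0 and -2618 < 0  ⇒  (a,b)_∞ = +1.
v=2: v_2(a)=-1, v_2(b)=-7; units ≡ 7, 3 (mod 8); ε·ε+αω+βω = 1·1+-1·1+-7·0 ≡ 0  ⇒  (a,b)_2 = +1.
v=5: a=5^-4·(≡1), b=5^2·(≡3) mod 5; (1|5)=+1, (3|5)=-1; (−1)^{-4·2·2}·(+1)^2·(-1)^-4 = +1.
v=11: a=11^1·(≡4), b=11^3·(≡5) mod 11; (4|11)=+1, (5|11)=+1; (−1)^{1·3·5}·(+1)^3·(+1)^1 = -1.
v=13: a=13^1·(≡12), b=13^2·(≡8) mod 13; (12|13)=+1, (8|13)=-1; (−1)^{1·2·6}·(+1)^2·(-1)^1 = -1.
v=3: a=3^6·(≡1), b=3^4·(≡1) mod 3; (1|3)=+1, (1|3)=+1; (−1)^{6·4·1}·(+1)^4·(+1)^6 = +1.
v=7: a=7^0·(≡6), b=7^5·(≡4) mod 7; (6|7)=-1, (4|7)=+1; (−1)^{0·5·3}·(-1)^5·(+1)^0 = -1.
|Ram(286, -2618)| = 4, even; anisotropic at {7, 11, 13, 17}.

[7, 11, 13, 17]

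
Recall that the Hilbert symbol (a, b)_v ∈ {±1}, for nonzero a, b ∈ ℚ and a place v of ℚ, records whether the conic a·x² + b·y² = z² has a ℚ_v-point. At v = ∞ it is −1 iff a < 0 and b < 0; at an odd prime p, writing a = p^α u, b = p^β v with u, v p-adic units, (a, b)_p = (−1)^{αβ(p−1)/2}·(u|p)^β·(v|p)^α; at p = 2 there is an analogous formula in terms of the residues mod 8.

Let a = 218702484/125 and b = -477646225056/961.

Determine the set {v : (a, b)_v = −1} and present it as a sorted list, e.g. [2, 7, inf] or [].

[3, 7, 11, 13]

Mod squares: a ≡ 2145, b ≡ -154. Check v ∈ {∞, 2, 3, 5, 7, 11, 13, 17, 31}.
v=31: a=31^0·(≡26), b=31^-2·(≡8) mod 31; (26|31)=-1, (8|31)=+1; (−1)^{0·-2·15}·(-1)^-2·(+1)^0 = +1.
v=3: a=3^3·(≡1), b=3^4·(≡2) mod 3; (1|3)=+1, (2|3)=-1; (−1)^{3·4·1}·(+1)^4·(-1)^3 = -1.
v=7: a=7^2·(≡3), b=7^3·(≡6) mod 7; (3|7)=-1, (6|7)=-1; (−1)^{2·3·3}·(-1)^3·(-1)^2 = -1.
v=5: a=5^-3·(≡4), b=5^0·(≡4) mod 5; (4|5)=+1, (4|5)=+1; (−1)^{-3·0·2}·(+1)^0·(+1)^-3 = +1.
v=2: v_2(a)=2, v_2(b)=5; units ≡ 1, 3 (mod 8); ε·ε+αω+βω = 0·1+2·1+5·0 ≡ 0  ⇒  (a,b)_2 = +1.
v=11: a=11^1·(≡7), b=11^1·(≡2) mod 11; (7|11)=-1, (2|11)=-1; (−1)^{1·1·5}·(-1)^1·(-1)^1 = -1.
v=∞: 2145 > 0 and -154 < 0  ⇒  (a,b)_∞ = +1.
v=13: a=13^1·(≡9), b=13^2·(≡6) mod 13; (9|13)=+1, (6|13)=-1; (−1)^{1·2·6}·(+1)^2·(-1)^1 = -1.
v=17: a=17^2·(≡3), b=17^2·(≡1) mod 17; (3|17)=-1, (1|17)=+1; (−1)^{2·2·8}·(-1)^2·(+1)^2 = +1.
Ram(2145, -154) = {3, 7, 11, 13}; no ℚ_3-point on the conic.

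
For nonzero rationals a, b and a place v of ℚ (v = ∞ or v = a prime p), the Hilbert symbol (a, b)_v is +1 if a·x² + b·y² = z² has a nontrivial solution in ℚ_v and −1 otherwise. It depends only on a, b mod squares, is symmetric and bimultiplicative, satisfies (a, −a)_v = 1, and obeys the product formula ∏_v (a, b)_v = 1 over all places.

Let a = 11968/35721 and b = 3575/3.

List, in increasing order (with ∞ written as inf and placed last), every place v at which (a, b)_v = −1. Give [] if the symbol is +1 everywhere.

(a, b) ≡ (187, 429) mod (ℚ^×)²; places V = {2, 3, 5, 7, 11, 13, 17, ∞}.
(a,b)_11: α=1, u≡8; β=1, v≡2 (mod 11); (8|11)=-1, (2|11)=-1; sign (−1)^1·-1^1·-1^1 = -1.
(a,b)_2: α=6, β=0; u≡3, v≡5 (mod 8); ε(u)ε(v)=1·0, αω(v)=6·1, βω(u)=0·1; sum ≡ 0  ⇒  +1.
(a,b)_7: α=-2, u≡5; β=0, v≡4 (mod 7); (5|7)=-1, (4|7)=+1; sign (−1)^0·-1^0·+1^-2 = +1.
(a,b)_17: α=1, u≡6; β=0, v≡13 (mod 17); (6|17)=-1, (13|17)=+1; sign (−1)^0·-1^0·+1^1 = +1.
(a,b)_3: α=-6, u≡1; β=-1, v≡2 (mod 3); (1|3)=+1, (2|3)=-1; sign (−1)^0·+1^-1·-1^-6 = +1.
(a,b)_∞: sgn(187)=+, sgn(429)=+, so +1.
(a,b)_5: α=0, u≡3; β=2, v≡1 (mod 5); (3|5)=-1, (1|5)=+1; sign (−1)^0·-1^2·+1^0 = +1.
(a,b)_13: α=0, u≡6; β=1, v≡5 (mod 13); (6|13)=-1, (5|13)=-1; sign (−1)^0·-1^1·-1^0 = -1.
Ram(187, 429) = {11, 13}; no ℚ_11-point on the conic.

[11, 13]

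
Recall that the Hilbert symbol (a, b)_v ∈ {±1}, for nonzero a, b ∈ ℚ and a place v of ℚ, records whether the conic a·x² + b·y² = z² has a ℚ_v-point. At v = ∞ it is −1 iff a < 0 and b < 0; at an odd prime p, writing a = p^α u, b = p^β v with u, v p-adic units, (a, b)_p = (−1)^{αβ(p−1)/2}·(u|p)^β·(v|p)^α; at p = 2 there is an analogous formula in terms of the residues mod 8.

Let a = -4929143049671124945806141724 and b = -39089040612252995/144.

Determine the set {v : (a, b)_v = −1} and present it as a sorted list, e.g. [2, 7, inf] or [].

Mod squares: a ≡ -62031, b ≡ -540995. Check v ∈ {∞, 2, 3, 5, 7, 13, 23, 29, 31, 41}.
v=7: a=7^4·(≡6), b=7^1·(≡4) mod 7; (6|7)=-1, (4|7)=+1; (−1)^{4·1·3}·(-1)^1·(+1)^4 = -1.
v=23: a=23^3·(≡5), b=23^2·(≡5) mod 23; (5|23)=-1, (5|23)=-1; (−1)^{3·2·11}·(-1)^2·(-1)^3 = -1.
v=∞: -62031 < 0 and -540995 < 0  ⇒  (a,b)_∞ = -1.
v=41: a=41^2·(≡37), b=41^1·(≡22) mod 41; (37|41)=+1, (22|41)=-1; (−1)^{2·1·20}·(+1)^1·(-1)^2 = +1.
v=29: a=29^5·(≡6), b=29^3·(≡11) mod 29; (6|29)=+1, (11|29)=-1; (−1)^{5·3·14}·(+1)^3·(-1)^5 = -1.
v=13: a=13^2·(≡11), b=13^3·(≡6) mod 13; (11|13)=-1, (6|13)=-1; (−1)^{2·3·6}·(-1)^3·(-1)^2 = -1.
v=31: a=31^3·(≡18), b=31^2·(≡27) mod 31; (18|31)=+1, (27|31)=-1; (−1)^{3·2·15}·(+1)^2·(-1)^3 = -1.
v=2: v_2(a)=2, v_2(b)=-4; units ≡ 1, 5 (mod 8); ε·ε+αω+βω = 0·0+2·1+-4·0 ≡ 0  ⇒  (a,b)_2 = +1.
v=5: a=5^0·(≡1), b=5^1·(≡4) mod 5; (1|5)=+1, (4|5)=+1; (−1)^{0·1·2}·(+1)^1·(+1)^0 = +1.
v=3: a=3^5·(≡2), b=3^-2·(≡1) mod 3; (2|3)=-1, (1|3)=+1; (−1)^{5·-2·1}·(-1)^-2·(+1)^5 = +1.
|Ram(-62031, -540995)| = 6, even; anisotropic at {7, 13, 23, 29, 31, ∞}.

[7, 13, 23, 29, 31, inf]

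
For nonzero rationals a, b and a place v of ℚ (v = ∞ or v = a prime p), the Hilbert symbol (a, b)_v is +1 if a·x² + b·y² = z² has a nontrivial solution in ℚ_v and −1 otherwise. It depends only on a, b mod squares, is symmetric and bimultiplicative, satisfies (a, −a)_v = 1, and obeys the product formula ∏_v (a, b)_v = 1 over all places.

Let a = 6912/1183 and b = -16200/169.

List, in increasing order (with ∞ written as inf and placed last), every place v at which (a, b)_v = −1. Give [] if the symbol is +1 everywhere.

Mod squares: a ≡ 21, b ≡ -2. Check v ∈ {∞, 2, 3, 5, 7, 13}.
v=3: a=3^3·(≡1), b=3^4·(≡1) mod 3; (1|3)=+1, (1|3)=+1; (−1)^{3·4·1}·(+1)^4·(+1)^3 = +1.
v=∞: 21 > 0 and -2 < 0  ⇒  (a,b)_∞ = +1.
v=13: a=13^-2·(≡5), b=13^-2·(≡11) mod 13; (5|13)=-1, (11|13)=-1; (−1)^{-2·-2·6}·(-1)^-2·(-1)^-2 = +1.
v=2: v_2(a)=8, v_2(b)=3; units ≡ 5, 7 (mod 8); ε·ε+αω+βω = 0·1+8·0+3·1 ≡ 1  ⇒  (a,b)_2 = -1.
v=7: a=7^-1·(≡3), b=7^0·(≡5) mod 7; (3|7)=-1, (5|7)=-1; (−1)^{-1·0·3}·(-1)^0·(-1)^-1 = -1.
v=5: a=5^0·(≡4), b=5^2·(≡3) mod 5; (4|5)=+1, (3|5)=-1; (−1)^{0·2·2}·(+1)^2·(-1)^0 = +1.
|Ram(21, -2)| = 2, even; anisotropic at {2, 7}.

[2, 7]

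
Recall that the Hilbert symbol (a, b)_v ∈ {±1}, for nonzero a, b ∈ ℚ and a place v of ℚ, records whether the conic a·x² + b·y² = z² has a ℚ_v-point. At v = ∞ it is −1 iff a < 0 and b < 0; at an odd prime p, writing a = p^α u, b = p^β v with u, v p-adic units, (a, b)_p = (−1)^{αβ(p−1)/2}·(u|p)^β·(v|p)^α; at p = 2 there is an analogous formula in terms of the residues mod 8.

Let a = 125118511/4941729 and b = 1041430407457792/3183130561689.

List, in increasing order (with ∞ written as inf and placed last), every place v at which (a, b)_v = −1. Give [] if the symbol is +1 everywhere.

[2, 31]

Mod squares: a ≡ 31, b ≡ 43. Check v ∈ {∞, 2, 3, 7, 11, 13, 17, 19, 23, 31, 41, 43}.
v=31: a=31^1·(≡28), b=31^2·(≡15) mod 31; (28|31)=+1, (15|31)=-1; (−1)^{1·2·15}·(+1)^2·(-1)^1 = -1.
v=3: a=3^-4·(≡1), b=3^-6·(≡1) mod 3; (1|3)=+1, (1|3)=+1; (−1)^{-4·-6·1}·(+1)^-6·(+1)^-4 = +1.
v=43: a=43^0·(≡17), b=43^1·(≡35) mod 43; (17|43)=+1, (35|43)=+1; (−1)^{0·1·21}·(+1)^1·(+1)^0 = +1.
v=17: a=17^0·(≡10), b=17^-2·(≡2) mod 17; (10|17)=-1, (2|17)=+1; (−1)^{0·-2·8}·(-1)^-2·(+1)^0 = +1.
v=∞: 31 > 0 and 43 > 0  ⇒  (a,b)_∞ = +1.
v=41: a=41^2·(≡25), b=41^2·(≡36) mod 41; (25|41)=+1, (36|41)=+1; (−1)^{2·2·20}·(+1)^2·(+1)^2 = +1.
v=7: a=7^4·(≡5), b=7^0·(≡2) mod 7; (5|7)=-1, (2|7)=+1; (−1)^{4·0·3}·(-1)^0·(+1)^4 = +1.
v=23: a=23^0·(≡8), b=23^-2·(≡7) mod 23; (8|23)=+1, (7|23)=-1; (−1)^{0·-2·11}·(+1)^-2·(-1)^0 = +1.
v=19: a=19^-2·(≡8), b=19^0·(≡9) mod 19; (8|19)=-1, (9|19)=+1; (−1)^{-2·0·9}·(-1)^0·(+1)^-2 = +1.
v=11: a=11^0·(≡1), b=11^4·(≡8) mod 11; (1|11)=+1, (8|11)=-1; (−1)^{0·4·5}·(+1)^4·(-1)^0 = +1.
v=2: v_2(a)=0, v_2(b)=10; units ≡ 7, 3 (mod 8); ε·ε+αω+βω = 1·1+0·1+10·0 ≡ 1  ⇒  (a,b)_2 = -1.
v=13: a=13^-2·(≡6), b=13^-4·(≡1) mod 13; (6|13)=-1, (1|13)=+1; (−1)^{-2·-4·6}·(-1)^-4·(+1)^-2 = +1.
Ram(31, 43) = {2, 31}; no ℚ_2-point on the conic.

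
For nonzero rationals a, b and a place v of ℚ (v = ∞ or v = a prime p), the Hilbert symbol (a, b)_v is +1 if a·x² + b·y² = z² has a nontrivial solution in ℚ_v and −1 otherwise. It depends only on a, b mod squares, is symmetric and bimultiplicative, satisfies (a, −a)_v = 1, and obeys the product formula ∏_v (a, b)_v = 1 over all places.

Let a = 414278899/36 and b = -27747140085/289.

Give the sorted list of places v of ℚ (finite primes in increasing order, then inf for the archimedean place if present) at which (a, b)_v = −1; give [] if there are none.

Mod squares: a ≡ 1433491, b ≡ -6990965. Check v ∈ {∞, 2, 3, 5, 7, 17, 23, 31, 37, 43, 53}.
v=3: a=3^-2·(≡1), b=3^4·(≡1) mod 3; (1|3)=+1, (1|3)=+1; (−1)^{-2·4·1}·(+1)^4·(+1)^-2 = +1.
v=37: a=37^1·(≡28), b=37^1·(≡17) mod 37; (28|37)=+1, (17|37)=-1; (−1)^{1·1·18}·(+1)^1·(-1)^1 = -1.
v=2: v_2(a)=-2, v_2(b)=0; units ≡ 3, 3 (mod 8); ε·ε+αω+βω = 1·1+-2·1+0·1 ≡ 1  ⇒  (a,b)_2 = -1.
v=5: a=5^0·(≡4), b=5^1·(≡2) mod 5; (4|5)=+1, (2|5)=-1; (−1)^{0·1·2}·(+1)^1·(-1)^0 = +1.
v=53: a=53^1·(≡29), b=53^1·(≡50) mod 53; (29|53)=+1, (50|53)=-1; (−1)^{1·1·26}·(+1)^1·(-1)^1 = -1.
v=17: a=17^3·(≡10), b=17^-2·(≡2) mod 17; (10|17)=-1, (2|17)=+1; (−1)^{3·-2·8}·(-1)^-2·(+1)^3 = +1.
v=∞: 1433491 > 0 and -6990965 < 0  ⇒  (a,b)_∞ = +1.
v=7: a=7^0·(≡6), b=7^2·(≡3) mod 7; (6|7)=-1, (3|7)=-1; (−1)^{0·2·3}·(-1)^2·(-1)^0 = +1.
v=43: a=43^1·(≡39), b=43^0·(≡2) mod 43; (39|43)=-1, (2|43)=-1; (−1)^{1·0·21}·(-1)^0·(-1)^1 = -1.
v=31: a=31^0·(≡9), b=31^1·(≡1) mod 31; (9|31)=+1, (1|31)=+1; (−1)^{0·1·15}·(+1)^1·(+1)^0 = +1.
v=23: a=23^0·(≡16), b=23^1·(≡13) mod 23; (16|23)=+1, (13|23)=+1; (−1)^{0·1·11}·(+1)^1·(+1)^0 = +1.
(1433491, -6990965 / ℚ) ramifies at {2, 37, 43, 53}: a division algebra.

[2, 37, 43, 53]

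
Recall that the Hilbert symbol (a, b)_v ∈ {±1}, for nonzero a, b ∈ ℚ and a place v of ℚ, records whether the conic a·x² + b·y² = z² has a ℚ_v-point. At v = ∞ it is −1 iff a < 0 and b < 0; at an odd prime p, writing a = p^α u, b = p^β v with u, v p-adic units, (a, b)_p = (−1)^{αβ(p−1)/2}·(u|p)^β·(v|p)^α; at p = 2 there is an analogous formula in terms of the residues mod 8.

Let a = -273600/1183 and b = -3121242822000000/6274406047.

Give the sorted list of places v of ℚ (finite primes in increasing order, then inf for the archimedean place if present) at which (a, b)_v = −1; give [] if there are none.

Mod squares: a ≡ -133, b ≡ -266. Check v ∈ {∞, 2, 3, 5, 7, 13, 19, 47, 53}.
v=5: a=5^2·(≡2), b=5^6·(≡1) mod 5; (2|5)=-1, (1|5)=+1; (−1)^{2·6·2}·(-1)^6·(+1)^2 = +1.
v=19: a=19^1·(≡8), b=19^3·(≡16) mod 19; (8|19)=-1, (16|19)=+1; (−1)^{1·3·9}·(-1)^3·(+1)^1 = +1.
v=2: v_2(a)=6, v_2(b)=7; units ≡ 3, 3 (mod 8); ε·ε+αω+βω = 1·1+6·1+7·1 ≡ 0  ⇒  (a,b)_2 = +1.
v=∞: -133 < 0 and -266 < 0  ⇒  (a,b)_∞ = -1.
v=13: a=13^-2·(≡9), b=13^-2·(≡2) mod 13; (9|13)=+1, (2|13)=-1; (−1)^{-2·-2·6}·(+1)^-2·(-1)^-2 = +1.
v=47: a=47^0·(≡16), b=47^-2·(≡34) mod 47; (16|47)=+1, (34|47)=+1; (−1)^{0·-2·23}·(+1)^-2·(+1)^0 = +1.
v=7: a=7^-1·(≡2), b=7^-5·(≡4) mod 7; (2|7)=+1, (4|7)=+1; (−1)^{-1·-5·3}·(+1)^-5·(+1)^-1 = -1.
v=53: a=53^0·(≡21), b=53^2·(≡49) mod 53; (21|53)=-1, (49|53)=+1; (−1)^{0·2·26}·(-1)^2·(+1)^0 = +1.
v=3: a=3^2·(≡2), b=3^4·(≡1) mod 3; (2|3)=-1, (1|3)=+1; (−1)^{2·4·1}·(-1)^4·(+1)^2 = +1.
Ram(-133, -266) = {7, ∞}; no ℚ_7-point on the conic.

[7, inf]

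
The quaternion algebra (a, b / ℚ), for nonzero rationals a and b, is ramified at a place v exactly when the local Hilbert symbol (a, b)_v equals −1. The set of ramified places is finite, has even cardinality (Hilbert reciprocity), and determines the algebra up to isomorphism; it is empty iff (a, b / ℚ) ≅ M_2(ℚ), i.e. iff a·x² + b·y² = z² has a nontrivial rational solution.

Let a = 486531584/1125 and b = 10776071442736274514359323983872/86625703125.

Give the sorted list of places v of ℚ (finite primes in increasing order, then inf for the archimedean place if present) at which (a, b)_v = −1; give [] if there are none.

[5, 17, 41, 43]

(a, b) ≡ (193930, 38335) mod (ℚ^×)²; places V = {2, 3, 5, 7, 11, 13, 17, 41, 43, ∞}.
(a,b)_41: α=1, u≡27; β=3, v≡10 (mod 41); (27|41)=-1, (10|41)=+1; sign (−1)^0·-1^3·+1^1 = -1.
(a,b)_5: α=-3, u≡1; β=-7, v≡3 (mod 5); (1|5)=+1, (3|5)=-1; sign (−1)^0·+1^-7·-1^-3 = -1.
(a,b)_13: α=0, u≡12; β=-2, v≡8 (mod 13); (12|13)=+1, (8|13)=-1; sign (−1)^0·+1^-2·-1^0 = +1.
(a,b)_∞: sgn(193930)=+, sgn(38335)=+, so +1.
(a,b)_7: α=2, u≡2; β=6, v≡5 (mod 7); (2|7)=+1, (5|7)=-1; sign (−1)^0·+1^6·-1^2 = +1.
(a,b)_2: α=9, β=34; u≡5, v≡7 (mod 8); ε(u)ε(v)=0·1, αω(v)=9·0, βω(u)=34·1; sum ≡ 0  ⇒  +1.
(a,b)_3: α=-2, u≡1; β=-8, v≡1 (mod 3); (1|3)=+1, (1|3)=+1; sign (−1)^0·+1^-8·+1^-2 = +1.
(a,b)_11: α=1, u≡8; β=3, v≡1 (mod 11); (8|11)=-1, (1|11)=+1; sign (−1)^1·-1^3·+1^1 = +1.
(a,b)_17: α=0, u≡11; β=1, v≡14 (mod 17); (11|17)=-1, (14|17)=-1; sign (−1)^0·-1^1·-1^0 = -1.
(a,b)_43: α=1, u≡14; β=4, v≡19 (mod 43); (14|43)=+1, (19|43)=-1; sign (−1)^0·+1^4·-1^1 = -1.
(193930, 38335 / ℚ) ramifies at {5, 17, 41, 43}: a division algebra.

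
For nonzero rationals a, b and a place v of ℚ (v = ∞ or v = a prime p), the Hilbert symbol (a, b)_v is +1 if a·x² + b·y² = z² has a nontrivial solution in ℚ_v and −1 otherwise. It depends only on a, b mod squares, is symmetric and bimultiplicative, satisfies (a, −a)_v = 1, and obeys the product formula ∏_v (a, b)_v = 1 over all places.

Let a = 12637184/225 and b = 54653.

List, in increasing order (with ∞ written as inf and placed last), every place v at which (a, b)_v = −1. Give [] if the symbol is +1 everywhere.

(a, b) ≡ (12341, 54653) mod (ℚ^×)²; places V = {2, 3, 5, 7, 31, 41, 43, ∞}.
(a,b)_5: α=-2, u≡1; β=0, v≡3 (mod 5); (1|5)=+1, (3|5)=-1; sign (−1)^0·+1^0·-1^-2 = +1.
(a,b)_41: α=1, u≡28; β=1, v≡21 (mod 41); (28|41)=-1, (21|41)=+1; sign (−1)^0·-1^1·+1^1 = -1.
(a,b)_31: α=0, u≡12; β=1, v≡27 (mod 31); (12|31)=-1, (27|31)=-1; sign (−1)^0·-1^1·-1^0 = -1.
(a,b)_2: α=10, β=0; u≡5, v≡5 (mod 8); ε(u)ε(v)=0·0, αω(v)=10·1, βω(u)=0·1; sum ≡ 0  ⇒  +1.
(a,b)_∞: sgn(12341)=+, sgn(54653)=+, so +1.
(a,b)_43: α=1, u≡37; β=1, v≡24 (mod 43); (37|43)=-1, (24|43)=+1; sign (−1)^1·-1^1·+1^1 = +1.
(a,b)_7: α=1, u≡5; β=0, v≡4 (mod 7); (5|7)=-1, (4|7)=+1; sign (−1)^0·-1^0·+1^1 = +1.
(a,b)_3: α=-2, u≡2; β=0, v≡2 (mod 3); (2|3)=-1, (2|3)=-1; sign (−1)^0·-1^0·-1^-2 = +1.
(12341, 54653 / ℚ) ramifies at {31, 41}: a division algebra.

[31, 41]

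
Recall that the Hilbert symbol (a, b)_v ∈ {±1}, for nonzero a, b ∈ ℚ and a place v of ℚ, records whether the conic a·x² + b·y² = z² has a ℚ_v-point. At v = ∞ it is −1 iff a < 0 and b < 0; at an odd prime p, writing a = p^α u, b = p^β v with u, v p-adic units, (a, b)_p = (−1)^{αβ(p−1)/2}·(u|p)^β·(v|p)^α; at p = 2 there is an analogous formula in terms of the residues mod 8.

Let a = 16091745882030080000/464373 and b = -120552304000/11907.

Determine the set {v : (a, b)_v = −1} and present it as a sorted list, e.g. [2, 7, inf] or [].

Mod squares: a ≡ 26, b ≡ -930. Check v ∈ {∞, 2, 3, 5, 7, 13, 17, 29, 31}.
v=7: a=7^-2·(≡3), b=7^-2·(≡1) mod 7; (3|7)=-1, (1|7)=+1; (−1)^{-2·-2·3}·(-1)^-2·(+1)^-2 = +1.
v=5: a=5^4·(≡1), b=5^3·(≡4) mod 5; (1|5)=+1, (4|5)=+1; (−1)^{4·3·2}·(+1)^3·(+1)^4 = +1.
v=2: v_2(a)=17, v_2(b)=7; units ≡ 5, 7 (mod 8); ε·ε+αω+βω = 0·1+17·0+7·1 ≡ 1  ⇒  (a,b)_2 = -1.
v=31: a=31^2·(≡30), b=31^1·(≡19) mod 31; (30|31)=-1, (19|31)=+1; (−1)^{2·1·15}·(-1)^1·(+1)^2 = -1.
v=13: a=13^-1·(≡5), b=13^0·(≡11) mod 13; (5|13)=-1, (11|13)=-1; (−1)^{-1·0·6}·(-1)^0·(-1)^-1 = -1.
v=17: a=17^2·(≡16), b=17^2·(≡3) mod 17; (16|17)=+1, (3|17)=-1; (−1)^{2·2·8}·(+1)^2·(-1)^2 = +1.
v=∞: 26 > 0 and -930 < 0  ⇒  (a,b)_∞ = +1.
v=3: a=3^-6·(≡2), b=3^-5·(≡2) mod 3; (2|3)=-1, (2|3)=-1; (−1)^{-6·-5·1}·(-1)^-5·(-1)^-6 = -1.
v=29: a=29^4·(≡17), b=29^2·(≡11) mod 29; (17|29)=-1, (11|29)=-1; (−1)^{4·2·14}·(-1)^2·(-1)^4 = +1.
|Ram(26, -930)| = 4, even; anisotropic at {2, 3, 13, 31}.

[2, 3, 13, 31]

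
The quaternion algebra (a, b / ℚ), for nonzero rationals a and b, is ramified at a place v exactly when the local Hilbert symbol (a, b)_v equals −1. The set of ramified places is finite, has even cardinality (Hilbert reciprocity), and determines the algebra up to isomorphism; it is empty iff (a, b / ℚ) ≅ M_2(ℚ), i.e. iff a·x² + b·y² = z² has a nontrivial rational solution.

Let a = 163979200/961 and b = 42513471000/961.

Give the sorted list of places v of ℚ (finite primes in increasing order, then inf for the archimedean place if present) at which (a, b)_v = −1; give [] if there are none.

[2, 5, 7, 11]

Mod squares: a ≡ 7, b ≡ 2310. Check v ∈ {∞, 2, 3, 5, 7, 11, 13, 31}.
v=7: a=7^1·(≡1), b=7^1·(≡4) mod 7; (1|7)=+1, (4|7)=+1; (−1)^{1·1·3}·(+1)^1·(+1)^1 = -1.
v=13: a=13^0·(≡5), b=13^2·(≡9) mod 13; (5|13)=-1, (9|13)=+1; (−1)^{0·2·6}·(-1)^2·(+1)^0 = +1.
v=11: a=11^4·(≡6), b=11^3·(≡9) mod 11; (6|11)=-1, (9|11)=+1; (−1)^{4·3·5}·(-1)^3·(+1)^4 = -1.
v=2: v_2(a)=6, v_2(b)=3; units ≡ 7, 3 (mod 8); ε·ε+αω+βω = 1·1+6·1+3·0 ≡ 1  ⇒  (a,b)_2 = -1.
v=5: a=5^2·(≡3), b=5^3·(≡3) mod 5; (3|5)=-1, (3|5)=-1; (−1)^{2·3·2}·(-1)^3·(-1)^2 = -1.
v=3: a=3^0·(≡1), b=3^3·(≡2) mod 3; (1|3)=+1, (2|3)=-1; (−1)^{0·3·1}·(+1)^3·(-1)^0 = +1.
v=31: a=31^-2·(≡19), b=31^-2·(≡10) mod 31; (19|31)=+1, (10|31)=+1; (−1)^{-2·-2·15}·(+1)^-2·(+1)^-2 = +1.
v=∞: 7 > 0 and 2310 > 0  ⇒  (a,b)_∞ = +1.
(7, 2310 / ℚ) ramifies at {2, 5, 7, 11}: a division algebra.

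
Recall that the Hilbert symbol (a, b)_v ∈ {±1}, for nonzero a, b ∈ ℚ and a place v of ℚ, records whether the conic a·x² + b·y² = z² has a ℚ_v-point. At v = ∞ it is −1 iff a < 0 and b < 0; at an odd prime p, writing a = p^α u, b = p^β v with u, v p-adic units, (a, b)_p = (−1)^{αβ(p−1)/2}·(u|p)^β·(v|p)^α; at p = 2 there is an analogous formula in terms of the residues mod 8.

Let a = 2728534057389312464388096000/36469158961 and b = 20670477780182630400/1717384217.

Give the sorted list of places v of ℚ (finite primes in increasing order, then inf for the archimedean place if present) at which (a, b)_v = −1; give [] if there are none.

(a, b) ≡ (2310, 17017) mod (ℚ^×)²; places V = {2, 3, 5, 7, 11, 13, 17, 19, 23, ∞}.
(a,b)_17: α=2, u≡16; β=-1, v≡13 (mod 17); (16|17)=+1, (13|17)=+1; sign (−1)^0·+1^-1·+1^2 = +1.
(a,b)_3: α=9, u≡2; β=12, v≡1 (mod 3); (2|3)=-1, (1|3)=+1; sign (−1)^0·-1^12·+1^9 = +1.
(a,b)_∞: sgn(2310)=+, sgn(17017)=+, so +1.
(a,b)_5: α=3, u≡3; β=2, v≡3 (mod 5); (3|5)=-1, (3|5)=-1; sign (−1)^0·-1^2·-1^3 = -1.
(a,b)_2: α=23, β=18; u≡3, v≡1 (mod 8); ε(u)ε(v)=1·0, αω(v)=23·0, βω(u)=18·1; sum ≡ 0  ⇒  +1.
(a,b)_7: α=5, u≡4; β=3, v≡1 (mod 7); (4|7)=+1, (1|7)=+1; sign (−1)^1·+1^3·+1^5 = -1.
(a,b)_19: α=-4, u≡11; β=-2, v≡3 (mod 19); (11|19)=+1, (3|19)=-1; sign (−1)^0·+1^-2·-1^-4 = +1.
(a,b)_23: α=-4, u≡17; β=-4, v≡20 (mod 23); (17|23)=-1, (20|23)=-1; sign (−1)^0·-1^-4·-1^-4 = +1.
(a,b)_11: α=5, u≡1; β=3, v≡6 (mod 11); (1|11)=+1, (6|11)=-1; sign (−1)^1·+1^3·-1^5 = +1.
(a,b)_13: α=2, u≡1; β=1, v≡4 (mod 13); (1|13)=+1, (4|13)=+1; sign (−1)^0·+1^1·+1^2 = +1.
(2310, 17017 / ℚ) ramifies at {5, 7}: a division algebra.

[5, 7]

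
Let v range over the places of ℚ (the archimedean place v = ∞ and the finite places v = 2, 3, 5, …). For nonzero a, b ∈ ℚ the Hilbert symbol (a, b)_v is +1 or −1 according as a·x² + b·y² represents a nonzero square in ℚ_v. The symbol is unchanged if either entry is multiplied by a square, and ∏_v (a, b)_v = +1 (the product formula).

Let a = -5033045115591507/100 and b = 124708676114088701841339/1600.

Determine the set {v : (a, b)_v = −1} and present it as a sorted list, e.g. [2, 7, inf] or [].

[3, 29, 47, 53]

Mod squares: a ≡ -3, b ≡ 1517019. Check v ∈ {∞, 2, 3, 5, 7, 29, 47, 53}.
v=29: a=29^2·(≡26), b=29^3·(≡1) mod 29; (26|29)=-1, (1|29)=+1; (−1)^{2·3·14}·(-1)^3·(+1)^2 = -1.
v=7: a=7^2·(≡4), b=7^5·(≡2) mod 7; (4|7)=+1, (2|7)=+1; (−1)^{2·5·3}·(+1)^5·(+1)^2 = +1.
v=3: a=3^9·(≡2), b=3^9·(≡2) mod 3; (2|3)=-1, (2|3)=-1; (−1)^{9·9·1}·(-1)^9·(-1)^9 = -1.
v=5: a=5^-2·(≡2), b=5^-2·(≡1) mod 5; (2|5)=-1, (1|5)=+1; (−1)^{-2·-2·2}·(-1)^-2·(+1)^-2 = +1.
v=47: a=47^2·(≡11), b=47^3·(≡29) mod 47; (11|47)=-1, (29|47)=-1; (−1)^{2·3·23}·(-1)^3·(-1)^2 = -1.
v=∞: -3 < 0 and 1517019 > 0  ⇒  (a,b)_∞ = +1.
v=53: a=53^2·(≡21), b=53^3·(≡45) mod 53; (21|53)=-1, (45|53)=-1; (−1)^{2·3·26}·(-1)^3·(-1)^2 = -1.
v=2: v_2(a)=-2, v_2(b)=-6; units ≡ 5, 3 (mod 8); ε·ε+αω+βω = 0·1+-2·1+-6·1 ≡ 0  ⇒  (a,b)_2 = +1.
|Ram(-3, 1517019)| = 4, even; anisotropic at {3, 29, 47, 53}.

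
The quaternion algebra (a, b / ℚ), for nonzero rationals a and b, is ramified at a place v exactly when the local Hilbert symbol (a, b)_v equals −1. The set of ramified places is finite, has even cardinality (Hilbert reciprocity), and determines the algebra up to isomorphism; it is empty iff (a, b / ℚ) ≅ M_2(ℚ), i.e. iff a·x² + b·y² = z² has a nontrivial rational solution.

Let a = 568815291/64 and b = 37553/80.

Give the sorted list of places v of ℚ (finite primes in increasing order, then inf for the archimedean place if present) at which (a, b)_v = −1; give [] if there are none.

(a, b) ≡ (11, 85) mod (ℚ^×)²; places V = {2, 3, 5, 11, 17, 47, ∞}.
(a,b)_∞: sgn(11)=+, sgn(85)=+, so +1.
(a,b)_47: α=2, u≡13; β=2, v≡29 (mod 47); (13|47)=-1, (29|47)=-1; sign (−1)^0·-1^2·-1^2 = +1.
(a,b)_5: α=0, u≡4; β=-1, v≡3 (mod 5); (4|5)=+1, (3|5)=-1; sign (−1)^0·+1^-1·-1^0 = +1.
(a,b)_11: α=1, u≡1; β=0, v≡7 (mod 11); (1|11)=+1, (7|11)=-1; sign (−1)^0·+1^0·-1^1 = -1.
(a,b)_17: α=2, u≡6; β=1, v≡7 (mod 17); (6|17)=-1, (7|17)=-1; sign (−1)^0·-1^1·-1^2 = -1.
(a,b)_3: α=4, u≡2; β=0, v≡1 (mod 3); (2|3)=-1, (1|3)=+1; sign (−1)^0·-1^0·+1^4 = +1.
(a,b)_2: α=-6, β=-4; u≡3, v≡5 (mod 8); ε(u)ε(v)=1·0, αω(v)=-6·1, βω(u)=-4·1; sum ≡ 0  ⇒  +1.
Ram(11, 85) = {11, 17}; no ℚ_11-point on the conic.

[11, 17]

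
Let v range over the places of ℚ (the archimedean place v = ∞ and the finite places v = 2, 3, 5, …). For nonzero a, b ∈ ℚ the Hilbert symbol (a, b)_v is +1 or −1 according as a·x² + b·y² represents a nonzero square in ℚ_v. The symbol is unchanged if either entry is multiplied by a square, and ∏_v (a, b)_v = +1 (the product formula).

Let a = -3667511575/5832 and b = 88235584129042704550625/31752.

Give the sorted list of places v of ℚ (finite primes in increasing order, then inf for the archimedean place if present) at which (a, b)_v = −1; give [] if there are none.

(a, b) ≡ (-5987774, 260338) mod (ℚ^×)²; places V = {2, 3, 5, 7, 11, 13, 17, 19, 23, 31, ∞}.
(a,b)_19: α=1, u≡16; β=3, v≡14 (mod 19); (16|19)=+1, (14|19)=-1; sign (−1)^1·+1^3·-1^1 = +1.
(a,b)_3: α=-6, u≡1; β=-4, v≡1 (mod 3); (1|3)=+1, (1|3)=+1; sign (−1)^0·+1^-4·+1^-6 = +1.
(a,b)_11: α=0, u≡10; β=2, v≡5 (mod 11); (10|11)=-1, (5|11)=+1; sign (−1)^0·-1^2·+1^0 = +1.
(a,b)_∞: sgn(-5987774)=−, sgn(260338)=+, so +1.
(a,b)_17: α=1, u≡9; β=3, v≡12 (mod 17); (9|17)=+1, (12|17)=-1; sign (−1)^0·+1^3·-1^1 = -1.
(a,b)_23: α=1, u≡21; β=2, v≡6 (mod 23); (21|23)=-1, (6|23)=+1; sign (−1)^0·-1^2·+1^1 = +1.
(a,b)_5: α=2, u≡1; β=4, v≡3 (mod 5); (1|5)=+1, (3|5)=-1; sign (−1)^0·+1^4·-1^2 = +1.
(a,b)_13: α=1, u≡5; β=3, v≡6 (mod 13); (5|13)=-1, (6|13)=-1; sign (−1)^0·-1^3·-1^1 = +1.
(a,b)_31: α=1, u≡14; β=3, v≡2 (mod 31); (14|31)=+1, (2|31)=+1; sign (−1)^1·+1^3·+1^1 = -1.
(a,b)_2: α=-3, β=-3; u≡1, v≡1 (mod 8); ε(u)ε(v)=0·0, αω(v)=-3·0, βω(u)=-3·0; sum ≡ 0  ⇒  +1.
(a,b)_7: α=2, u≡3; β=-2, v≡4 (mod 7); (3|7)=-1, (4|7)=+1; sign (−1)^0·-1^-2·+1^2 = +1.
(-5987774, 260338 / ℚ) ramifies at {17, 31}: a division algebra.

[17, 31]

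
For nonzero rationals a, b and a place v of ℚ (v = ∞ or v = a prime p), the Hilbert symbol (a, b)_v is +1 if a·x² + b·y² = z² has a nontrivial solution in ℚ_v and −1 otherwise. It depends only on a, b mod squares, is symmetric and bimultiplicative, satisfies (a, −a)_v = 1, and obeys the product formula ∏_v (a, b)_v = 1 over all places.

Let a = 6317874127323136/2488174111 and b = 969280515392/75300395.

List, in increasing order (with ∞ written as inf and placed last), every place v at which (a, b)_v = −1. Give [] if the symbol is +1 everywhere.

[2, 19]

(a, b) ≡ (31, 67735) mod (ℚ^×)²; places V = {2, 5, 7, 17, 19, 23, 29, 31, 41, ∞}.
(a,b)_7: α=4, u≡5; β=2, v≡5 (mod 7); (5|7)=-1, (5|7)=-1; sign (−1)^0·-1^2·-1^4 = +1.
(a,b)_23: α=2, u≡13; β=1, v≡4 (mod 23); (13|23)=+1, (4|23)=+1; sign (−1)^0·+1^1·+1^2 = +1.
(a,b)_5: α=0, u≡1; β=-1, v≡3 (mod 5); (1|5)=+1, (3|5)=-1; sign (−1)^0·+1^-1·-1^0 = +1.
(a,b)_19: α=2, u≡18; β=1, v≡15 (mod 19); (18|19)=-1, (15|19)=-1; sign (−1)^0·-1^1·-1^2 = -1.
(a,b)_2: α=14, β=6; u≡7, v≡7 (mod 8); ε(u)ε(v)=1·1, αω(v)=14·0, βω(u)=6·0; sum ≡ 1  ⇒  -1.
(a,b)_29: α=2, u≡3; β=4, v≡24 (mod 29); (3|29)=-1, (24|29)=+1; sign (−1)^0·-1^4·+1^2 = +1.
(a,b)_41: α=0, u≡10; β=-2, v≡13 (mod 41); (10|41)=+1, (13|41)=-1; sign (−1)^0·+1^-2·-1^0 = +1.
(a,b)_∞: sgn(31)=+, sgn(67735)=+, so +1.
(a,b)_17: α=-4, u≡14; β=-2, v≡11 (mod 17); (14|17)=-1, (11|17)=-1; sign (−1)^0·-1^-2·-1^-4 = +1.
(a,b)_31: α=-3, u≡5; β=-1, v≡6 (mod 31); (5|31)=+1, (6|31)=-1; sign (−1)^1·+1^-1·-1^-3 = +1.
Ram(31, 67735) = {2, 19}; no ℚ_2-point on the conic.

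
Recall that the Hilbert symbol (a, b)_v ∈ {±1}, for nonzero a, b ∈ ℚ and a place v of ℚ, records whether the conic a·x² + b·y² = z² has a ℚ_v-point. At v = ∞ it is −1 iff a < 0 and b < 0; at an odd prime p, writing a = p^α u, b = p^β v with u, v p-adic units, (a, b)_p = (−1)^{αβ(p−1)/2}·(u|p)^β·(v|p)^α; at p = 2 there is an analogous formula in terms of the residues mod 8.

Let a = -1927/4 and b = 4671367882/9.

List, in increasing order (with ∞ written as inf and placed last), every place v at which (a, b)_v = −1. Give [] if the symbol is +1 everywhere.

(a, b) ≡ (-1927, 1258) mod (ℚ^×)²; places V = {2, 3, 17, 37, 41, 47, ∞}.
(a,b)_47: α=1, u≡25; β=2, v≡3 (mod 47); (25|47)=+1, (3|47)=+1; sign (−1)^0·+1^2·+1^1 = +1.
(a,b)_3: α=0, u≡2; β=-2, v≡1 (mod 3); (2|3)=-1, (1|3)=+1; sign (−1)^0·-1^-2·+1^0 = +1.
(a,b)_41: α=1, u≡19; β=2, v≡30 (mod 41); (19|41)=-1, (30|41)=-1; sign (−1)^0·-1^2·-1^1 = -1.
(a,b)_37: α=0, u≡27; β=1, v≡34 (mod 37); (27|37)=+1, (34|37)=+1; sign (−1)^0·+1^1·+1^0 = +1.
(a,b)_17: α=0, u≡7; β=1, v≡7 (mod 17); (7|17)=-1, (7|17)=-1; sign (−1)^0·-1^1·-1^0 = -1.
(a,b)_2: α=-2, β=1; u≡1, v≡5 (mod 8); ε(u)ε(v)=0·0, αω(v)=-2·1, βω(u)=1·0; sum ≡ 0  ⇒  +1.
(a,b)_∞: sgn(-1927)=−, sgn(1258)=+, so +1.
|Ram(-1927, 1258)| = 2, even; anisotropic at {17, 41}.

[17, 41]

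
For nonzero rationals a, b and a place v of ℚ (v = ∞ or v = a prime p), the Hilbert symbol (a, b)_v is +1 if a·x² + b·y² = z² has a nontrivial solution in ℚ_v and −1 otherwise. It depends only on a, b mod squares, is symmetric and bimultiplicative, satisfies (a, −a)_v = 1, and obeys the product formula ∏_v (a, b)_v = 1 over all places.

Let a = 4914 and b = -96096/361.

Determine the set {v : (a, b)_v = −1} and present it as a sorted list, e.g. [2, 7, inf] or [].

(a, b) ≡ (546, -6006) mod (ℚ^×)²; places V = {2, 3, 7, 11, 13, 19, ∞}.
(a,b)_19: α=0, u≡12; β=-2, v≡6 (mod 19); (12|19)=-1, (6|19)=+1; sign (−1)^0·-1^-2·+1^0 = +1.
(a,b)_7: α=1, u≡2; β=1, v≡5 (mod 7); (2|7)=+1, (5|7)=-1; sign (−1)^1·+1^1·-1^1 = +1.
(a,b)_11: α=0, u≡8; β=1, v≡1 (mod 11); (8|11)=-1, (1|11)=+1; sign (−1)^0·-1^1·+1^0 = -1.
(a,b)_∞: sgn(546)=+, sgn(-6006)=−, so +1.
(a,b)_13: α=1, u≡1; β=1, v≡7 (mod 13); (1|13)=+1, (7|13)=-1; sign (−1)^0·+1^1·-1^1 = -1.
(a,b)_3: α=3, u≡2; β=1, v≡2 (mod 3); (2|3)=-1, (2|3)=-1; sign (−1)^1·-1^1·-1^3 = -1.
(a,b)_2: α=1, β=5; u≡1, v≡5 (mod 8); ε(u)ε(v)=0·0, αω(v)=1·1, βω(u)=5·0; sum ≡ 1  ⇒  -1.
Ram(546, -6006) = {2, 3, 11, 13}; no ℚ_2-point on the conic.

[2, 3, 11, 13]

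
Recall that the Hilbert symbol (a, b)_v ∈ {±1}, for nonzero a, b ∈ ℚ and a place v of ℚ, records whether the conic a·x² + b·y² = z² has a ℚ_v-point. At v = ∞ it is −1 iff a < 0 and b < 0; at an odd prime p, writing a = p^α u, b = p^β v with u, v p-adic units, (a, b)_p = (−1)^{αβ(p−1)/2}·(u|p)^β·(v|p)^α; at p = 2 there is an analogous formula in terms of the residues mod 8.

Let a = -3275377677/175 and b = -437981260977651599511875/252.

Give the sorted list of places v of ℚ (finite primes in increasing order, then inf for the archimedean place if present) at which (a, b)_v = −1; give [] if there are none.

[7, 11, 37, inf]

(a, b) ≡ (-91, -37037) mod (ℚ^×)²; places V = {2, 3, 5, 7, 11, 13, 37, ∞}.
(a,b)_5: α=-2, u≡4; β=4, v≡3 (mod 5); (4|5)=+1, (3|5)=-1; sign (−1)^0·+1^4·-1^-2 = +1.
(a,b)_37: α=2, u≡15; β=5, v≡19 (mod 37); (15|37)=-1, (19|37)=-1; sign (−1)^0·-1^5·-1^2 = -1.
(a,b)_13: α=3, u≡2; β=7, v≡11 (mod 13); (2|13)=-1, (11|13)=-1; sign (−1)^0·-1^7·-1^3 = +1.
(a,b)_11: α=2, u≡8; β=5, v≡8 (mod 11); (8|11)=-1, (8|11)=-1; sign (−1)^0·-1^5·-1^2 = -1.
(a,b)_∞: sgn(-91)=−, sgn(-37037)=−, so -1.
(a,b)_2: α=0, β=-2; u≡5, v≡3 (mod 8); ε(u)ε(v)=0·1, αω(v)=0·1, βω(u)=-2·1; sum ≡ 0  ⇒  +1.
(a,b)_7: α=-1, u≡4; β=-1, v≡2 (mod 7); (4|7)=+1, (2|7)=+1; sign (−1)^1·+1^-1·+1^-1 = -1.
(a,b)_3: α=2, u≡2; β=-2, v≡1 (mod 3); (2|3)=-1, (1|3)=+1; sign (−1)^0·-1^-2·+1^2 = +1.
|Ram(-91, -37037)| = 4, even; anisotropic at {7, 11, 37, ∞}.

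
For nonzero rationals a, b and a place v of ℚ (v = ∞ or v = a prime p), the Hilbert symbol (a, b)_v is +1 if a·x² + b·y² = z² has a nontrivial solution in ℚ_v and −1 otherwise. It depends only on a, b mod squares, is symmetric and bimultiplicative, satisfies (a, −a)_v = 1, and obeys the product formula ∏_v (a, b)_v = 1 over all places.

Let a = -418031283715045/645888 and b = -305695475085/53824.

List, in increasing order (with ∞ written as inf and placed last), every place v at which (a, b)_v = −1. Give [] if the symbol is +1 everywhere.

[3, 7, 11, inf]

(a, b) ≡ (-15015, -165) mod (ℚ^×)²; places V = {2, 3, 5, 7, 11, 13, 29, 43, 47, ∞}.
(a,b)_43: α=2, u≡31; β=2, v≡2 (mod 43); (31|43)=+1, (2|43)=-1; sign (−1)^0·+1^2·-1^2 = +1.
(a,b)_13: α=3, u≡2; β=2, v≡3 (mod 13); (2|13)=-1, (3|13)=+1; sign (−1)^0·-1^2·+1^3 = +1.
(a,b)_29: α=-2, u≡25; β=-2, v≡1 (mod 29); (25|29)=+1, (1|29)=+1; sign (−1)^0·+1^-2·+1^-2 = +1.
(a,b)_11: α=3, u≡10; β=3, v≡8 (mod 11); (10|11)=-1, (8|11)=-1; sign (−1)^1·-1^3·-1^3 = -1.
(a,b)_47: α=2, u≡9; β=0, v≡19 (mod 47); (9|47)=+1, (19|47)=-1; sign (−1)^0·+1^0·-1^2 = +1.
(a,b)_3: α=-1, u≡2; β=1, v≡2 (mod 3); (2|3)=-1, (2|3)=-1; sign (−1)^1·-1^1·-1^-1 = -1.
(a,b)_2: α=-8, β=-6; u≡1, v≡3 (mod 8); ε(u)ε(v)=0·1, αω(v)=-8·1, βω(u)=-6·0; sum ≡ 0  ⇒  +1.
(a,b)_7: α=1, u≡4; β=2, v≡6 (mod 7); (4|7)=+1, (6|7)=-1; sign (−1)^0·+1^2·-1^1 = -1.
(a,b)_5: α=1, u≡2; β=1, v≡2 (mod 5); (2|5)=-1, (2|5)=-1; sign (−1)^0·-1^1·-1^1 = +1.
(a,b)_∞: sgn(-15015)=−, sgn(-165)=−, so -1.
|Ram(-15015, -165)| = 4, even; anisotropic at {3, 7, 11, ∞}.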